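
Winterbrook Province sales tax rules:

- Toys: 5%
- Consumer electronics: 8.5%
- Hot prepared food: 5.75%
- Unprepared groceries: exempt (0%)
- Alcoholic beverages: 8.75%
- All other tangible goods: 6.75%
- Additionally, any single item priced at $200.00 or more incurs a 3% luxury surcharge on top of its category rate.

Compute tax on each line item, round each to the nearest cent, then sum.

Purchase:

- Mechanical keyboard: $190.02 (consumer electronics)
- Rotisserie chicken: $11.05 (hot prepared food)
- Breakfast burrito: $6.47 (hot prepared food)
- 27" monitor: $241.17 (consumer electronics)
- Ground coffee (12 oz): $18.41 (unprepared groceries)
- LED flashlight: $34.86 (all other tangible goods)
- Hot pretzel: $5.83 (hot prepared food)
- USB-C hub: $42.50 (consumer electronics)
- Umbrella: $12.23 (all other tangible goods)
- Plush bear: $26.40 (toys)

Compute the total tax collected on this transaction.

$53.34

Mechanical keyboard $190.02: consumer electronics → 8.5% → $16.15
Rotisserie chicken $11.05: hot prepared food → 5.75% → $0.64
Breakfast burrito $6.47: hot prepared food → 5.75% → $0.37
27" monitor $241.17: consumer electronics → 8.5% + 3% surcharge = 11.5% → $27.73
Ground coffee (12 oz) $18.41: unprepared groceries → 0% → $0.00
LED flashlight $34.86: all other tangible goods → 6.75% → $2.35
Hot pretzel $5.83: hot prepared food → 5.75% → $0.34
USB-C hub $42.50: consumer electronics → 8.5% → $3.61
Umbrella $12.23: all other tangible goods → 6.75% → $0.83
Plush bear $26.40: toys → 5% → $1.32
Total tax = $16.15 + $0.64 + $0.37 + $27.73 + $2.35 + $0.34 + $3.61 + $0.83 + $1.32 = $53.34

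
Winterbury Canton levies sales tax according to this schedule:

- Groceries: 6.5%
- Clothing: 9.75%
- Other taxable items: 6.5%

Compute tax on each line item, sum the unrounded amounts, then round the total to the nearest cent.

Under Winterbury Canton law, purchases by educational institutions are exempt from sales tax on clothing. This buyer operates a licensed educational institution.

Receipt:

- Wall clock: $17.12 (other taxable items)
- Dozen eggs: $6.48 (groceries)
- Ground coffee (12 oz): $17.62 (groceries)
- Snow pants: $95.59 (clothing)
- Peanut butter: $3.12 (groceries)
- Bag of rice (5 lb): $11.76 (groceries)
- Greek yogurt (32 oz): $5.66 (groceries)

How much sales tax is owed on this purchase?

Wall clock $17.12: other taxable items → 6.5% → $1.1128
Dozen eggs $6.48: groceries → 6.5% → $0.4212
Ground coffee (12 oz) $17.62: groceries → 6.5% → $1.1453
Snow pants $95.59: clothing, buyer-exempt → 0% → $0.00
Peanut butter $3.12: groceries → 6.5% → $0.2028
Bag of rice (5 lb) $11.76: groceries → 6.5% → $0.7644
Greek yogurt (32 oz) $5.66: groceries → 6.5% → $0.3679
Unrounded tax sum = $4.0144 → $4.01

$4.01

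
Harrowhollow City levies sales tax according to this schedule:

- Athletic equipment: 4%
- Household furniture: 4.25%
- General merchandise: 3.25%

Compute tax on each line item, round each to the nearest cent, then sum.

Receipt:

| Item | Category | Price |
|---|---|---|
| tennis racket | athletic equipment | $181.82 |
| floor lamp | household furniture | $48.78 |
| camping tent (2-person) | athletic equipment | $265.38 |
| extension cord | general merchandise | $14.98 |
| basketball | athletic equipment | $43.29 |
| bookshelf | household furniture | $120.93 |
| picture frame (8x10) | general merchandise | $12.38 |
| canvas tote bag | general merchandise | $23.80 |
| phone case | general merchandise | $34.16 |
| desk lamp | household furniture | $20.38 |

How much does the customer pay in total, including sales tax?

$796.37

Tennis racket $181.82: athletic equipment → 4% → $7.27
Floor lamp $48.78: household furniture → 4.25% → $2.07
Camping tent (2-person) $265.38: athletic equipment → 4% → $10.62
Extension cord $14.98: general merchandise → 3.25% → $0.49
Basketball $43.29: athletic equipment → 4% → $1.73
Bookshelf $120.93: household furniture → 4.25% → $5.14
Picture frame (8x10) $12.38: general merchandise → 3.25% → $0.40
Canvas tote bag $23.80: general merchandise → 3.25% → $0.77
Phone case $34.16: general merchandise → 3.25% → $1.11
Desk lamp $20.38: household furniture → 4.25% → $0.87
Subtotal = $765.90; tax = $30.47; total due = $796.37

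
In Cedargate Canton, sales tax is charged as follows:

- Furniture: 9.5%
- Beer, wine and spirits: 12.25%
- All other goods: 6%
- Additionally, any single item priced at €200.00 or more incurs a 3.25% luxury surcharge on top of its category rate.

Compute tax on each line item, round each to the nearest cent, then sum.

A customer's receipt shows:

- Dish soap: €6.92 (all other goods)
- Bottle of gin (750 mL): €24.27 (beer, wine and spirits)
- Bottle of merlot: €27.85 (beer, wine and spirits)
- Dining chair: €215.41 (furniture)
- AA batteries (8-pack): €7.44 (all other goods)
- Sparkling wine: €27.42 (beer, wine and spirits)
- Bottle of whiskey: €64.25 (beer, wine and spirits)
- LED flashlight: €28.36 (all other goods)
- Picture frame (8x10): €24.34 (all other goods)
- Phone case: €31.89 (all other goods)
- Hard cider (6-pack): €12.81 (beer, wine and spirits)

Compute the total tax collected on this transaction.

€52.58

Dish soap €6.92: all other goods → 6% → €0.42
Bottle of gin (750 mL) €24.27: beer, wine and spirits → 12.25% → €2.97
Bottle of merlot €27.85: beer, wine and spirits → 12.25% → €3.41
Dining chair €215.41: furniture → 9.5% + 3.25% surcharge = 12.75% → €27.46
AA batteries (8-pack) €7.44: all other goods → 6% → €0.45
Sparkling wine €27.42: beer, wine and spirits → 12.25% → €3.36
Bottle of whiskey €64.25: beer, wine and spirits → 12.25% → €7.87
LED flashlight €28.36: all other goods → 6% → €1.70
Picture frame (8x10) €24.34: all other goods → 6% → €1.46
Phone case €31.89: all other goods → 6% → €1.91
Hard cider (6-pack) €12.81: beer, wine and spirits → 12.25% → €1.57
Total tax = €0.42 + €2.97 + €3.41 + €27.46 + €0.45 + €3.36 + €7.87 + €1.70 + €1.46 + €1.91 + €1.57 = €52.58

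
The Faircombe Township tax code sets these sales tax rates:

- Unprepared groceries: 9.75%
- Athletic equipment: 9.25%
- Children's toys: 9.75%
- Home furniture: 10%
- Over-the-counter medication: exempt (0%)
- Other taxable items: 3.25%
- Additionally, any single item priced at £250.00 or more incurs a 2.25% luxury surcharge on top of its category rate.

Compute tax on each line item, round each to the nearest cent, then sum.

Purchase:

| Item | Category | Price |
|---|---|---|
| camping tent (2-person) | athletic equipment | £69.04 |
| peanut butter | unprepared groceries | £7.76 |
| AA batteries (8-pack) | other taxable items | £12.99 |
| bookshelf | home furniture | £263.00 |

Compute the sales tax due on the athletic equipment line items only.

Camping tent (2-person) £69.04: athletic equipment → 9.25% → £6.39
Tax on athletic equipment = £6.39

£6.39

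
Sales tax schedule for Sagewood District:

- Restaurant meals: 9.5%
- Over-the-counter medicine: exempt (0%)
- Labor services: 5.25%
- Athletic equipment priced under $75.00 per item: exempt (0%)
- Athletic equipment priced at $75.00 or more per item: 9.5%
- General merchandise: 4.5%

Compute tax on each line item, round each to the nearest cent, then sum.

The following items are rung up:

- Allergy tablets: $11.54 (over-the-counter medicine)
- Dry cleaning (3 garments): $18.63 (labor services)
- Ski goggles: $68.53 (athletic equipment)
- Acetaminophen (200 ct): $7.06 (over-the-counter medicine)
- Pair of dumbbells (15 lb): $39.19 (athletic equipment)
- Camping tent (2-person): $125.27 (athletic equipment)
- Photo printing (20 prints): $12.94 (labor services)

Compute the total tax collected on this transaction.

$13.56

Allergy tablets $11.54: over-the-counter medicine → 0% → $0.00
Dry cleaning (3 garments) $18.63: labor services → 5.25% → $0.98
Ski goggles $68.53: athletic equipment, under $75.00 → 0% → $0.00
Acetaminophen (200 ct) $7.06: over-the-counter medicine → 0% → $0.00
Pair of dumbbells (15 lb) $39.19: athletic equipment, under $75.00 → 0% → $0.00
Camping tent (2-person) $125.27: athletic equipment, $75.00 or more → 9.5% → $11.90
Photo printing (20 prints) $12.94: labor services → 5.25% → $0.68
Total tax = $0.98 + $11.90 + $0.68 = $13.56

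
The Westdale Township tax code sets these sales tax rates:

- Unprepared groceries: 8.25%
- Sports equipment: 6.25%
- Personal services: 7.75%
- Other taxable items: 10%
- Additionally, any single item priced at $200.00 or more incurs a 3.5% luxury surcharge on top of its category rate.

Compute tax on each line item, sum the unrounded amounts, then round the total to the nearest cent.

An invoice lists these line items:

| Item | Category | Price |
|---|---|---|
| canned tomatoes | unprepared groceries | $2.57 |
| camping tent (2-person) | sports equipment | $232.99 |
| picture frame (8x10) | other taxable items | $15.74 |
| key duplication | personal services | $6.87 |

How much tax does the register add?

Canned tomatoes $2.57: unprepared groceries → 8.25% → $0.212025
Camping tent (2-person) $232.99: sports equipment → 6.25% + 3.5% surcharge = 9.75% → $22.716525
Picture frame (8x10) $15.74: other taxable items → 10% → $1.574
Key duplication $6.87: personal services → 7.75% → $0.532425
Unrounded tax sum = $25.034975 → $25.03

$25.03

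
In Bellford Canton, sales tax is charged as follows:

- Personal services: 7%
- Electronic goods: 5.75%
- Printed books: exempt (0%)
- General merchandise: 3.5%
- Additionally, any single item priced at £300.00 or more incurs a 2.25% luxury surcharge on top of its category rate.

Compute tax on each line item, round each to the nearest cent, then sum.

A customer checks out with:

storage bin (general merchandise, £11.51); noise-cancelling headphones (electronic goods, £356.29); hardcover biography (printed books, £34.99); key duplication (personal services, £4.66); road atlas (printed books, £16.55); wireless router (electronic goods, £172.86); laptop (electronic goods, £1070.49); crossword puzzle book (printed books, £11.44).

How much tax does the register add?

Storage bin £11.51: general merchandise → 3.5% → £0.40
Noise-cancelling headphones £356.29: electronic goods → 5.75% + 2.25% surcharge = 8% → £28.50
Hardcover biography £34.99: printed books → 0% → £0.00
Key duplication £4.66: personal services → 7% → £0.33
Road atlas £16.55: printed books → 0% → £0.00
Wireless router £172.86: electronic goods → 5.75% → £9.94
Laptop £1070.49: electronic goods → 5.75% + 2.25% surcharge = 8% → £85.64
Crossword puzzle book £11.44: printed books → 0% → £0.00
Total tax = £0.40 + £28.50 + £0.33 + £9.94 + £85.64 = £124.81

£124.81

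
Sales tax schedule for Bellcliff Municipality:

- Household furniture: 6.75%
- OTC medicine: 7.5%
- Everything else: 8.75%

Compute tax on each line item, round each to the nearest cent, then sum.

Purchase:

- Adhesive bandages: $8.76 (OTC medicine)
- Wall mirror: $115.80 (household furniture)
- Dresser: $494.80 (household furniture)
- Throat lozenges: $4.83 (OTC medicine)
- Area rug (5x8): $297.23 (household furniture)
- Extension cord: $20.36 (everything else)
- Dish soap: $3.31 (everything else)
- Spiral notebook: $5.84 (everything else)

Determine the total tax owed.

Adhesive bandages $8.76: OTC medicine → 7.5% → $0.66
Wall mirror $115.80: household furniture → 6.75% → $7.82
Dresser $494.80: household furniture → 6.75% → $33.40
Throat lozenges $4.83: OTC medicine → 7.5% → $0.36
Area rug (5x8) $297.23: household furniture → 6.75% → $20.06
Extension cord $20.36: everything else → 8.75% → $1.78
Dish soap $3.31: everything else → 8.75% → $0.29
Spiral notebook $5.84: everything else → 8.75% → $0.51
Total tax = $0.66 + $7.82 + $33.40 + $0.36 + $20.06 + $1.78 + $0.29 + $0.51 = $64.88

$64.88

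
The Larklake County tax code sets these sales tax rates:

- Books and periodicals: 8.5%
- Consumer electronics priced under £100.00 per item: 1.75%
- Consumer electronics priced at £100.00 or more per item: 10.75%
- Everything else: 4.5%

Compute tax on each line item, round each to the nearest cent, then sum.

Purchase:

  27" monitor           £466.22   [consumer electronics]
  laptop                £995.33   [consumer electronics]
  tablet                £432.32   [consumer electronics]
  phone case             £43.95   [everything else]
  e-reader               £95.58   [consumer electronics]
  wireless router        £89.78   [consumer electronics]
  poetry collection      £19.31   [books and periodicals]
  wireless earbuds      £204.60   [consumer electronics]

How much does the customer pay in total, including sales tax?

27" monitor £466.22: consumer electronics, £100.00 or more → 10.75% → £50.12
Laptop £995.33: consumer electronics, £100.00 or more → 10.75% → £107.00
Tablet £432.32: consumer electronics, £100.00 or more → 10.75% → £46.47
Phone case £43.95: everything else → 4.5% → £1.98
E-reader £95.58: consumer electronics, under £100.00 → 1.75% → £1.67
Wireless router £89.78: consumer electronics, under £100.00 → 1.75% → £1.57
Poetry collection £19.31: books and periodicals → 8.5% → £1.64
Wireless earbuds £204.60: consumer electronics, £100.00 or more → 10.75% → £21.99
Subtotal = £2347.09; tax = £232.44; total due = £2579.53

£2579.53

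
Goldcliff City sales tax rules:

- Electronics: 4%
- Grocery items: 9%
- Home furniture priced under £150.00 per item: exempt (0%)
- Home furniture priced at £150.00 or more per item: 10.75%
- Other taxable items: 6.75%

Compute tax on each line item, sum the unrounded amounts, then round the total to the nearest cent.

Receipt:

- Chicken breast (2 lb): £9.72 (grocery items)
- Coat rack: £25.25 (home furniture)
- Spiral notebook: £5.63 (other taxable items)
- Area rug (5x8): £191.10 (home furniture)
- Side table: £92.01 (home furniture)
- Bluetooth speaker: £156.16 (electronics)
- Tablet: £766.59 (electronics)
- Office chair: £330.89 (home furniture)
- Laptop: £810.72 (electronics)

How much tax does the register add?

£126.71

Chicken breast (2 lb) £9.72: grocery items → 9% → £0.8748
Coat rack £25.25: home furniture, under £150.00 → 0% → £0.00
Spiral notebook £5.63: other taxable items → 6.75% → £0.380025
Area rug (5x8) £191.10: home furniture, £150.00 or more → 10.75% → £20.54325
Side table £92.01: home furniture, under £150.00 → 0% → £0.00
Bluetooth speaker £156.16: electronics → 4% → £6.2464
Tablet £766.59: electronics → 4% → £30.6636
Office chair £330.89: home furniture, £150.00 or more → 10.75% → £35.570675
Laptop £810.72: electronics → 4% → £32.4288
Unrounded tax sum = £126.70755 → £126.71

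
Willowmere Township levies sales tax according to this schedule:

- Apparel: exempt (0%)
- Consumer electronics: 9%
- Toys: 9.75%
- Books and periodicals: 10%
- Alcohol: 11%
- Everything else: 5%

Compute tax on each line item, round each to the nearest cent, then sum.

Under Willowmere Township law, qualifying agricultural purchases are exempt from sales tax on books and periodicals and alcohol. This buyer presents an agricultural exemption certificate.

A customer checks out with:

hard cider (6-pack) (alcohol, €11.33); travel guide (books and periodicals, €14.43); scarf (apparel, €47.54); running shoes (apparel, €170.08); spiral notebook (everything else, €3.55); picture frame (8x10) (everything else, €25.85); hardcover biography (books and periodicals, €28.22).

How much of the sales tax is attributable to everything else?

€1.47

Spiral notebook €3.55: everything else → 5% → €0.18
Picture frame (8x10) €25.85: everything else → 5% → €1.29
Tax on everything else = €0.18 + €1.29 = €1.47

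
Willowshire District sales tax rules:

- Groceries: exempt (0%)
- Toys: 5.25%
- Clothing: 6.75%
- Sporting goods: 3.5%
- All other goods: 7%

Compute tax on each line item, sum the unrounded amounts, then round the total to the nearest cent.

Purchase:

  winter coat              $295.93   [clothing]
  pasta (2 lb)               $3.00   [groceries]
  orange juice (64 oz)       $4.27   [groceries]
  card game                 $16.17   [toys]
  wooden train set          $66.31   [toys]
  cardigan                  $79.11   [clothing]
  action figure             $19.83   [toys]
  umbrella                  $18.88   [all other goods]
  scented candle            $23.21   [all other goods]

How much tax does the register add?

Winter coat $295.93: clothing → 6.75% → $19.975275
Pasta (2 lb) $3.00: groceries → 0% → $0.00
Orange juice (64 oz) $4.27: groceries → 0% → $0.00
Card game $16.17: toys → 5.25% → $0.848925
Wooden train set $66.31: toys → 5.25% → $3.481275
Cardigan $79.11: clothing → 6.75% → $5.339925
Action figure $19.83: toys → 5.25% → $1.041075
Umbrella $18.88: all other goods → 7% → $1.3216
Scented candle $23.21: all other goods → 7% → $1.6247
Unrounded tax sum = $33.632775 → $33.63

$33.63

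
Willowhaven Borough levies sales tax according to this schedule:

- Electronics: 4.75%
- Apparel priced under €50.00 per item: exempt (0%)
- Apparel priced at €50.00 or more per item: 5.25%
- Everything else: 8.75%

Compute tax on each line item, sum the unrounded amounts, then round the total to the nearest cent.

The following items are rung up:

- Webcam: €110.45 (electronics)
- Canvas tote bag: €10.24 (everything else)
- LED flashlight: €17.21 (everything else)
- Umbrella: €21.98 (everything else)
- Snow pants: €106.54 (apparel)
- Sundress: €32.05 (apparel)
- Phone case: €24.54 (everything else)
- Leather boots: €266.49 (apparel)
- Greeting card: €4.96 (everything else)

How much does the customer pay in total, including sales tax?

€626.20

Webcam €110.45: electronics → 4.75% → €5.246375
Canvas tote bag €10.24: everything else → 8.75% → €0.896
LED flashlight €17.21: everything else → 8.75% → €1.505875
Umbrella €21.98: everything else → 8.75% → €1.92325
Snow pants €106.54: apparel, €50.00 or more → 5.25% → €5.59335
Sundress €32.05: apparel, under €50.00 → 0% → €0.00
Phone case €24.54: everything else → 8.75% → €2.14725
Leather boots €266.49: apparel, €50.00 or more → 5.25% → €13.990725
Greeting card €4.96: everything else → 8.75% → €0.434
Subtotal = €594.46; unrounded tax = €31.736825 → €31.74; total due = €626.20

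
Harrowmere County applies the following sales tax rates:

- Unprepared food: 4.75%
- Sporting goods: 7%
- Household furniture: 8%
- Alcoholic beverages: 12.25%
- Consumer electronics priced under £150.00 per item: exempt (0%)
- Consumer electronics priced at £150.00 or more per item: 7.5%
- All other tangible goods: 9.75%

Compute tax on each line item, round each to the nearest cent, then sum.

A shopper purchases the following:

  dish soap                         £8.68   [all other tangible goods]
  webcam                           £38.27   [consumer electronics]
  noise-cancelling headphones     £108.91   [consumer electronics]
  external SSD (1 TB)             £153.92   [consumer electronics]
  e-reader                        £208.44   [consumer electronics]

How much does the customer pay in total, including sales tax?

£546.24

Dish soap £8.68: all other tangible goods → 9.75% → £0.85
Webcam £38.27: consumer electronics, under £150.00 → 0% → £0.00
Noise-cancelling headphones £108.91: consumer electronics, under £150.00 → 0% → £0.00
External SSD (1 TB) £153.92: consumer electronics, £150.00 or more → 7.5% → £11.54
E-reader £208.44: consumer electronics, £150.00 or more → 7.5% → £15.63
Subtotal = £518.22; tax = £28.02; total due = £546.24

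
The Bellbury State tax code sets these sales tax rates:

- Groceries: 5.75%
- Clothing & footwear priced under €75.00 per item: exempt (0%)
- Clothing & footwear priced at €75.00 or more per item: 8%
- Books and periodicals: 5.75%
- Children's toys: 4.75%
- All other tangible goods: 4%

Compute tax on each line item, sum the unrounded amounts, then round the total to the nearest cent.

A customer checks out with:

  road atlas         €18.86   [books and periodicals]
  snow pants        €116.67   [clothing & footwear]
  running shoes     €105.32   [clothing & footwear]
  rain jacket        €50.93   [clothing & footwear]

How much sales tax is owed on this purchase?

Road atlas €18.86: books and periodicals → 5.75% → €1.08445
Snow pants €116.67: clothing & footwear, €75.00 or more → 8% → €9.3336
Running shoes €105.32: clothing & footwear, €75.00 or more → 8% → €8.4256
Rain jacket €50.93: clothing & footwear, under €75.00 → 0% → €0.00
Unrounded tax sum = €18.84365 → €18.84

€18.84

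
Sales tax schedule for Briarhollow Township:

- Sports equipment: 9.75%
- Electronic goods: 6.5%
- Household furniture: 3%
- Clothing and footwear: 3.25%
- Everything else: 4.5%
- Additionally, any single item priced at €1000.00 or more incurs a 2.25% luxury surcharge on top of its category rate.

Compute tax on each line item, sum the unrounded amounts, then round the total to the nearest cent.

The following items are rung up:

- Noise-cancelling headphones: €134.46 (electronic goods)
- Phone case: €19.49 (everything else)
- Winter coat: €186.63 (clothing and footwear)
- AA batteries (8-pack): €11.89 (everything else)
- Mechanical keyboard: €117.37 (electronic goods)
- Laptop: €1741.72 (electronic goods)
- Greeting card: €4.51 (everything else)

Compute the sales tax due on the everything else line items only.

€1.62

Phone case €19.49: everything else → 4.5% → €0.87705
AA batteries (8-pack) €11.89: everything else → 4.5% → €0.53505
Greeting card €4.51: everything else → 4.5% → €0.20295
Tax on everything else: unrounded sum = €1.61505 → €1.62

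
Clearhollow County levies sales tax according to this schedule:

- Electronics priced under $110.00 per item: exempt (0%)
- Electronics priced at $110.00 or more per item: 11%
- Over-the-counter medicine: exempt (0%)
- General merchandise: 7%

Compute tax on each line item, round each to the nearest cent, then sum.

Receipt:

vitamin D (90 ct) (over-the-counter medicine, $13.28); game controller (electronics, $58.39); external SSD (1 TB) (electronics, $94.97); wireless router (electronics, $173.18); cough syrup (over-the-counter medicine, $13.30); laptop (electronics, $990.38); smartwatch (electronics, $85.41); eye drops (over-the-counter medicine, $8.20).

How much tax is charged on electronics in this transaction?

Game controller $58.39: electronics, under $110.00 → 0% → $0.00
External SSD (1 TB) $94.97: electronics, under $110.00 → 0% → $0.00
Wireless router $173.18: electronics, $110.00 or more → 11% → $19.05
Laptop $990.38: electronics, $110.00 or more → 11% → $108.94
Smartwatch $85.41: electronics, under $110.00 → 0% → $0.00
Tax on electronics = $0.00 + $0.00 + $19.05 + $108.94 + $0.00 = $127.99

$127.99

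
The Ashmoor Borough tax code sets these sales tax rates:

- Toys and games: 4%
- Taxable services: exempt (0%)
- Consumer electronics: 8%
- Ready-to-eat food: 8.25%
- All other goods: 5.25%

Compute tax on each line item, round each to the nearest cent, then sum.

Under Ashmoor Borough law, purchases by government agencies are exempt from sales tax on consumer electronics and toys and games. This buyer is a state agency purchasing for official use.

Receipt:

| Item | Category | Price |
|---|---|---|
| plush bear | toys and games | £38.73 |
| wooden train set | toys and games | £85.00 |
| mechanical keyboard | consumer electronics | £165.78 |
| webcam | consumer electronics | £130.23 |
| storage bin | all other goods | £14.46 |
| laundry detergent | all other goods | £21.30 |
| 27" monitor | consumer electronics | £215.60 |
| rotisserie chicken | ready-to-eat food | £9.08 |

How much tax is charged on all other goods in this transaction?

Storage bin £14.46: all other goods → 5.25% → £0.76
Laundry detergent £21.30: all other goods → 5.25% → £1.12
Tax on all other goods = £0.76 + £1.12 = £1.88

£1.88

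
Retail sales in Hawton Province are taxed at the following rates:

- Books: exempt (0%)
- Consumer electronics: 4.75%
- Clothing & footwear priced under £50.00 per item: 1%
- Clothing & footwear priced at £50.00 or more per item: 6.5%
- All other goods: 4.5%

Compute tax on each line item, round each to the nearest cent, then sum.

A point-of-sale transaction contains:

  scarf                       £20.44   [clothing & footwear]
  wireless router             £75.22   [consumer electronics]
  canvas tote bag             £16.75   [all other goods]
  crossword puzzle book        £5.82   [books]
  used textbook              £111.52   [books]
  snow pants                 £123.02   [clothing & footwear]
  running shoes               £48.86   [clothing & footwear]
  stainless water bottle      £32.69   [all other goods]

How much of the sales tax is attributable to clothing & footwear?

£8.69

Scarf £20.44: clothing & footwear, under £50.00 → 1% → £0.20
Snow pants £123.02: clothing & footwear, £50.00 or more → 6.5% → £8.00
Running shoes £48.86: clothing & footwear, under £50.00 → 1% → £0.49
Tax on clothing & footwear = £0.20 + £8.00 + £0.49 = £8.69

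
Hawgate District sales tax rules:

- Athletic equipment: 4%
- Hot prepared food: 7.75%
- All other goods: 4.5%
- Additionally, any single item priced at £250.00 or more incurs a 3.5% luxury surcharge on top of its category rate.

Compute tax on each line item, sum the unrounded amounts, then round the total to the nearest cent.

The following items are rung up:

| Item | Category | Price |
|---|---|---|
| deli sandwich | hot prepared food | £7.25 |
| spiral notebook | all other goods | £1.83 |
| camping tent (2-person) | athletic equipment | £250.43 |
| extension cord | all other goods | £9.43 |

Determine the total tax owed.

Deli sandwich £7.25: hot prepared food → 7.75% → £0.561875
Spiral notebook £1.83: all other goods → 4.5% → £0.08235
Camping tent (2-person) £250.43: athletic equipment → 4% + 3.5% surcharge = 7.5% → £18.78225
Extension cord £9.43: all other goods → 4.5% → £0.42435
Unrounded tax sum = £19.850825 → £19.85

£19.85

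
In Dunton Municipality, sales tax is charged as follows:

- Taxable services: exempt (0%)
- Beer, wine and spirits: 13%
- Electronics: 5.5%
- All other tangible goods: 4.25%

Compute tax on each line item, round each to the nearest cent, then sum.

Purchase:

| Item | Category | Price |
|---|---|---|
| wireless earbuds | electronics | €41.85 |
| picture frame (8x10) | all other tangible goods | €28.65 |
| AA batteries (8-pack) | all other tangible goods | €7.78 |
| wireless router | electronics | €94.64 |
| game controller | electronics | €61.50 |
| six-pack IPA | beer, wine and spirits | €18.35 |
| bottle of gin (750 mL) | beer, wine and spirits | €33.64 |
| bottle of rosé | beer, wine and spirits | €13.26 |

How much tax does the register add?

Wireless earbuds €41.85: electronics → 5.5% → €2.30
Picture frame (8x10) €28.65: all other tangible goods → 4.25% → €1.22
AA batteries (8-pack) €7.78: all other tangible goods → 4.25% → €0.33
Wireless router €94.64: electronics → 5.5% → €5.21
Game controller €61.50: electronics → 5.5% → €3.38
Six-pack IPA €18.35: beer, wine and spirits → 13% → €2.39
Bottle of gin (750 mL) €33.64: beer, wine and spirits → 13% → €4.37
Bottle of rosé €13.26: beer, wine and spirits → 13% → €1.72
Total tax = €2.30 + €1.22 + €0.33 + €5.21 + €3.38 + €2.39 + €4.37 + €1.72 = €20.92

€20.92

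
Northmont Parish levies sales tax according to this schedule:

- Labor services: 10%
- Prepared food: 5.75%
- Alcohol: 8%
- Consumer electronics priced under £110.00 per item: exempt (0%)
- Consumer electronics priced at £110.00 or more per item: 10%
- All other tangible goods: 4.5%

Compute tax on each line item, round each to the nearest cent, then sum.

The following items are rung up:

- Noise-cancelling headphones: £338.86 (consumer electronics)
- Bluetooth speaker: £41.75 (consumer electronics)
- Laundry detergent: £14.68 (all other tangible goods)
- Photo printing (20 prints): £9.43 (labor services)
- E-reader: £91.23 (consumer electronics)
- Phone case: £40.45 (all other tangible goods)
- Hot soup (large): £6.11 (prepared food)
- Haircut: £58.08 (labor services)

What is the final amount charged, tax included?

Noise-cancelling headphones £338.86: consumer electronics, £110.00 or more → 10% → £33.89
Bluetooth speaker £41.75: consumer electronics, under £110.00 → 0% → £0.00
Laundry detergent £14.68: all other tangible goods → 4.5% → £0.66
Photo printing (20 prints) £9.43: labor services → 10% → £0.94
E-reader £91.23: consumer electronics, under £110.00 → 0% → £0.00
Phone case £40.45: all other tangible goods → 4.5% → £1.82
Hot soup (large) £6.11: prepared food → 5.75% → £0.35
Haircut £58.08: labor services → 10% → £5.81
Subtotal = £600.59; tax = £43.47; total due = £644.06

£644.06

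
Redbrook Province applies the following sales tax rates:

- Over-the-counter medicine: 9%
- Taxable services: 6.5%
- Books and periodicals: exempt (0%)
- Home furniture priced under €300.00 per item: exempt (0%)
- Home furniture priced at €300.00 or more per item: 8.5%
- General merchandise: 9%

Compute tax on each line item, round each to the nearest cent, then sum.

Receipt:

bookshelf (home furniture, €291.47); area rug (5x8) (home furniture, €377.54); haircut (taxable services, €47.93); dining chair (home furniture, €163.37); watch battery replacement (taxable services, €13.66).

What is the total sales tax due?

€36.10

Bookshelf €291.47: home furniture, under €300.00 → 0% → €0.00
Area rug (5x8) €377.54: home furniture, €300.00 or more → 8.5% → €32.09
Haircut €47.93: taxable services → 6.5% → €3.12
Dining chair €163.37: home furniture, under €300.00 → 0% → €0.00
Watch battery replacement €13.66: taxable services → 6.5% → €0.89
Total tax = €32.09 + €3.12 + €0.89 = €36.10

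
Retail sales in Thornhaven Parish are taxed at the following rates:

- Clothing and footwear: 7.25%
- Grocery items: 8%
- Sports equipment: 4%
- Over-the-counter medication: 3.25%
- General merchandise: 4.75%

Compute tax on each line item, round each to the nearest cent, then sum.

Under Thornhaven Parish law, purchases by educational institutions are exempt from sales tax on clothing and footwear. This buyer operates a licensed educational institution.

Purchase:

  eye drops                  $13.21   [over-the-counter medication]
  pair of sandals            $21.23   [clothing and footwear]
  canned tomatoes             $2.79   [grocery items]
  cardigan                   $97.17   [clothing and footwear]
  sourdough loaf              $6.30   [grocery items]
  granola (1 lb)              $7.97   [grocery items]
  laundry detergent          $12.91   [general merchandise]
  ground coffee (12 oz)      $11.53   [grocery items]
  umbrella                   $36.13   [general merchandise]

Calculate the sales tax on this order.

Eye drops $13.21: over-the-counter medication → 3.25% → $0.43
Pair of sandals $21.23: clothing and footwear, buyer-exempt → 0% → $0.00
Canned tomatoes $2.79: grocery items → 8% → $0.22
Cardigan $97.17: clothing and footwear, buyer-exempt → 0% → $0.00
Sourdough loaf $6.30: grocery items → 8% → $0.50
Granola (1 lb) $7.97: grocery items → 8% → $0.64
Laundry detergent $12.91: general merchandise → 4.75% → $0.61
Ground coffee (12 oz) $11.53: grocery items → 8% → $0.92
Umbrella $36.13: general merchandise → 4.75% → $1.72
Total tax = $0.43 + $0.22 + $0.50 + $0.64 + $0.61 + $0.92 + $1.72 = $5.04

$5.04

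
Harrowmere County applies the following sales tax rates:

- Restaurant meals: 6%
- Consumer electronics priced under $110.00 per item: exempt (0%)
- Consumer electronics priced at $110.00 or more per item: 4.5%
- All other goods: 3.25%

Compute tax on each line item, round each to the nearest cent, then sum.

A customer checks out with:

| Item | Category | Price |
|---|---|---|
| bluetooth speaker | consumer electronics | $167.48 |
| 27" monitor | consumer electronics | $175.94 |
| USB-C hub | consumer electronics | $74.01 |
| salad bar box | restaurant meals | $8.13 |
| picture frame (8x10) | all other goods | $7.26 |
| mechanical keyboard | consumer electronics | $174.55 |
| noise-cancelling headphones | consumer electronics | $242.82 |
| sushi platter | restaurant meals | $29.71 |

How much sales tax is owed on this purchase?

$36.75

Bluetooth speaker $167.48: consumer electronics, $110.00 or more → 4.5% → $7.54
27" monitor $175.94: consumer electronics, $110.00 or more → 4.5% → $7.92
USB-C hub $74.01: consumer electronics, under $110.00 → 0% → $0.00
Salad bar box $8.13: restaurant meals → 6% → $0.49
Picture frame (8x10) $7.26: all other goods → 3.25% → $0.24
Mechanical keyboard $174.55: consumer electronics, $110.00 or more → 4.5% → $7.85
Noise-cancelling headphones $242.82: consumer electronics, $110.00 or more → 4.5% → $10.93
Sushi platter $29.71: restaurant meals → 6% → $1.78
Total tax = $7.54 + $7.92 + $0.49 + $0.24 + $7.85 + $10.93 + $1.78 = $36.75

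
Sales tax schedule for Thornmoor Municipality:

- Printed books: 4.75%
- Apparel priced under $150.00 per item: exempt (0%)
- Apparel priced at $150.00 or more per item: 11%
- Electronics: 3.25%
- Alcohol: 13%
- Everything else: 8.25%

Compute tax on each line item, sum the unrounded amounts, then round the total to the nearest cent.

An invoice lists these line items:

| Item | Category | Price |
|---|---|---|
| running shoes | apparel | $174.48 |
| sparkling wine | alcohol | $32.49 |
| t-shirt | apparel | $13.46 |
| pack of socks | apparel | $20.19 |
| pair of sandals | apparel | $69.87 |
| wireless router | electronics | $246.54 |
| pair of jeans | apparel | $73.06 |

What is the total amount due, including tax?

$661.52

Running shoes $174.48: apparel, $150.00 or more → 11% → $19.1928
Sparkling wine $32.49: alcohol → 13% → $4.2237
T-shirt $13.46: apparel, under $150.00 → 0% → $0.00
Pack of socks $20.19: apparel, under $150.00 → 0% → $0.00
Pair of sandals $69.87: apparel, under $150.00 → 0% → $0.00
Wireless router $246.54: electronics → 3.25% → $8.01255
Pair of jeans $73.06: apparel, under $150.00 → 0% → $0.00
Subtotal = $630.09; unrounded tax = $31.42905 → $31.43; total due = $661.52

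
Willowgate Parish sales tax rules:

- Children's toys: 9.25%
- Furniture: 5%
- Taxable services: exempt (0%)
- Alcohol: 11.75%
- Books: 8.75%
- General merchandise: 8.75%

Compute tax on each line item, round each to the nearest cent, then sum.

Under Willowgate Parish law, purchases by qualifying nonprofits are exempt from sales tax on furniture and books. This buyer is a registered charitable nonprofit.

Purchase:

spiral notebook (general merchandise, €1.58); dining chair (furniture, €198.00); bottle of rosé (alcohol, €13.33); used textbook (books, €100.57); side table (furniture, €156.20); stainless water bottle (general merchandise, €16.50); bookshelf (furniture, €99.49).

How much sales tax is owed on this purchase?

€3.15

Spiral notebook €1.58: general merchandise → 8.75% → €0.14
Dining chair €198.00: furniture, buyer-exempt → 0% → €0.00
Bottle of rosé €13.33: alcohol → 11.75% → €1.57
Used textbook €100.57: books, buyer-exempt → 0% → €0.00
Side table €156.20: furniture, buyer-exempt → 0% → €0.00
Stainless water bottle €16.50: general merchandise → 8.75% → €1.44
Bookshelf €99.49: furniture, buyer-exempt → 0% → €0.00
Total tax = €0.14 + €1.57 + €1.44 = €3.15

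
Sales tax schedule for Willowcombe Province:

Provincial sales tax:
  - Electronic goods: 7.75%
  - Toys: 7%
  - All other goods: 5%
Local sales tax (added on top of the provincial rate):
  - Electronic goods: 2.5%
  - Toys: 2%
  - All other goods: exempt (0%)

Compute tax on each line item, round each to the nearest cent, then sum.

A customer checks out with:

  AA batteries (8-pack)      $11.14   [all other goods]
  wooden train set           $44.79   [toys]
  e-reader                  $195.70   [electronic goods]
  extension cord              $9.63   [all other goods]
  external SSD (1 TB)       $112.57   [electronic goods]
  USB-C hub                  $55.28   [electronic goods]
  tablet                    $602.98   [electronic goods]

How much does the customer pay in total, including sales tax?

AA batteries (8-pack) $11.14: all other goods → 5% + 0% local = 5% → $0.56
Wooden train set $44.79: toys → 7% + 2% local = 9% → $4.03
E-reader $195.70: electronic goods → 7.75% + 2.5% local = 10.25% → $20.06
Extension cord $9.63: all other goods → 5% + 0% local = 5% → $0.48
External SSD (1 TB) $112.57: electronic goods → 7.75% + 2.5% local = 10.25% → $11.54
USB-C hub $55.28: electronic goods → 7.75% + 2.5% local = 10.25% → $5.67
Tablet $602.98: electronic goods → 7.75% + 2.5% local = 10.25% → $61.81
Subtotal = $1032.09; tax = $104.15; total due = $1136.24

$1136.24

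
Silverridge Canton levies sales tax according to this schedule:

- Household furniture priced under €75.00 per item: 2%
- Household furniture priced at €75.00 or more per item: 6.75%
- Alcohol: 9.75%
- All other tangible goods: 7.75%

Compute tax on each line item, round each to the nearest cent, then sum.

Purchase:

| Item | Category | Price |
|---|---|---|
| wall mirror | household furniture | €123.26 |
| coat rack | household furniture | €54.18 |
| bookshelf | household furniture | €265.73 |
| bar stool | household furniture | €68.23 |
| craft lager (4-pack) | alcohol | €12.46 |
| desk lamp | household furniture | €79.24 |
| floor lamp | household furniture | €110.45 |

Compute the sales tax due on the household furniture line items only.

€41.51

Wall mirror €123.26: household furniture, €75.00 or more → 6.75% → €8.32
Coat rack €54.18: household furniture, under €75.00 → 2% → €1.08
Bookshelf €265.73: household furniture, €75.00 or more → 6.75% → €17.94
Bar stool €68.23: household furniture, under €75.00 → 2% → €1.36
Desk lamp €79.24: household furniture, €75.00 or more → 6.75% → €5.35
Floor lamp €110.45: household furniture, €75.00 or more → 6.75% → €7.46
Tax on household furniture = €8.32 + €1.08 + €17.94 + €1.36 + €5.35 + €7.46 = €41.51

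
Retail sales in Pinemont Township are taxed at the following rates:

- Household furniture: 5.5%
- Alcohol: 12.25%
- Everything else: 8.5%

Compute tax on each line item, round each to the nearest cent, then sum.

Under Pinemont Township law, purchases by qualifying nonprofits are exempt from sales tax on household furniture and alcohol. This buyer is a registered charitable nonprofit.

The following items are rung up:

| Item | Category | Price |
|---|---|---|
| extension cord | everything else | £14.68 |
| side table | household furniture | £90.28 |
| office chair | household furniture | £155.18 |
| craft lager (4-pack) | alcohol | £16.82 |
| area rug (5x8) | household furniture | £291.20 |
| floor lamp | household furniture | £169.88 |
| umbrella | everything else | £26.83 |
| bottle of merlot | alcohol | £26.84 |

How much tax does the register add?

£3.53

Extension cord £14.68: everything else → 8.5% → £1.25
Side table £90.28: household furniture, buyer-exempt → 0% → £0.00
Office chair £155.18: household furniture, buyer-exempt → 0% → £0.00
Craft lager (4-pack) £16.82: alcohol, buyer-exempt → 0% → £0.00
Area rug (5x8) £291.20: household furniture, buyer-exempt → 0% → £0.00
Floor lamp £169.88: household furniture, buyer-exempt → 0% → £0.00
Umbrella £26.83: everything else → 8.5% → £2.28
Bottle of merlot £26.84: alcohol, buyer-exempt → 0% → £0.00
Total tax = £1.25 + £2.28 = £3.53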